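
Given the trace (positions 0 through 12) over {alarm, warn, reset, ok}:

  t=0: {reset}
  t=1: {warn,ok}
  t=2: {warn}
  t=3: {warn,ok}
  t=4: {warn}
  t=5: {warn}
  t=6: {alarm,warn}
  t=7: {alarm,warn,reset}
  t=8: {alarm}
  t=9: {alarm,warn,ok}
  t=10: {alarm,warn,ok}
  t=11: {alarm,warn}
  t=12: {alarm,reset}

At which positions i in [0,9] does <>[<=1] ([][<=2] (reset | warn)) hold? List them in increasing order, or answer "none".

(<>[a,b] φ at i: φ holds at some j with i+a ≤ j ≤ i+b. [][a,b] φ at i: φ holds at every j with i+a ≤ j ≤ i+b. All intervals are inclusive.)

0, 1, 2, 3, 4, 5, 8, 9

Evaluate at each i in [0,9]:
  i=0: ✓ (witness j=0)
  i=1: ✓ (witness j=1)
  i=2: ✓ (witness j=2)
  i=3: ✓ (witness j=3)
  i=4: ✓ (witness j=4)
  i=5: ✓ (witness j=5)
  i=6: ✗ (none in [6,7])
  i=7: ✗ (none in [7,8])
  i=8: ✓ (witness j=9)
  i=9: ✓ (witness j=9)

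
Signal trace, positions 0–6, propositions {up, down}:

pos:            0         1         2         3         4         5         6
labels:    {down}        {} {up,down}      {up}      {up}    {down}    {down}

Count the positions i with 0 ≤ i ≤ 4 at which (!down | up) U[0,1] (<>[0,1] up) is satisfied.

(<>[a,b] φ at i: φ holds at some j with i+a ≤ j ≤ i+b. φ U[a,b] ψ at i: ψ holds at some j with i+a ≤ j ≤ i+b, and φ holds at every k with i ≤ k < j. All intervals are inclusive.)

4

Evaluate at each i in [0,4]:
  i=0: ✗ (lhs fails at k=0 before rhs at j=1)
  i=1: ✓ (rhs at j=1)
  i=2: ✓ (rhs at j=2)
  i=3: ✓ (rhs at j=3)
  i=4: ✓ (rhs at j=4)
Positions where it holds: {1, 2, 3, 4} → 4.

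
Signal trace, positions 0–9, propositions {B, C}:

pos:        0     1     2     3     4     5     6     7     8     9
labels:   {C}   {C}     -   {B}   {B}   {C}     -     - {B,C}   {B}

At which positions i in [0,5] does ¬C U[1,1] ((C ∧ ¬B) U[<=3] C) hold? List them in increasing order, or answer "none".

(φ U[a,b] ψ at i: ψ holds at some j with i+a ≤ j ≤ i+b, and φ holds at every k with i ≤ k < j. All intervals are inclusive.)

Evaluate at each i in [0,5]:
  i=0: ✗ (lhs fails at k=0 before rhs at j=1)
  i=1: ✗ (no rhs in [2,2])
  i=2: ✗ (no rhs in [3,3])
  i=3: ✗ (no rhs in [4,4])
  i=4: ✓ (rhs at j=5; lhs holds on [4,4])
  i=5: ✗ (no rhs in [6,6])

4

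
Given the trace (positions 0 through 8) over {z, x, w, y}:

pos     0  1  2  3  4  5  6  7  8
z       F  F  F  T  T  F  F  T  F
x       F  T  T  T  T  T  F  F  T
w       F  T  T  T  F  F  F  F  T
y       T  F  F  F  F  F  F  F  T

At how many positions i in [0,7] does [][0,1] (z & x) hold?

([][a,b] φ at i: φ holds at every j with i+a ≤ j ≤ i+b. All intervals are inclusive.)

Evaluate at each i in [0,7]:
  i=0: ✗ (fails at j=0)
  i=1: ✗ (fails at j=1)
  i=2: ✗ (fails at j=2)
  i=3: ✓ (all of [3,4])
  i=4: ✗ (fails at j=5)
  i=5: ✗ (fails at j=5)
  i=6: ✗ (fails at j=6)
  i=7: ✗ (fails at j=7)
Positions where it holds: {3} → 1.

1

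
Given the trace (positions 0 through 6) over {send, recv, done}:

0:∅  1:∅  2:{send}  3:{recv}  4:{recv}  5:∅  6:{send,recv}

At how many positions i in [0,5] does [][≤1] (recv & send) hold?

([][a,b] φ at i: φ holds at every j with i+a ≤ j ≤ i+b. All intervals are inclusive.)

0

Evaluate at each i in [0,5]:
  i=0: ✗ (fails at j=0)
  i=1: ✗ (fails at j=1)
  i=2: ✗ (fails at j=2)
  i=3: ✗ (fails at j=3)
  i=4: ✗ (fails at j=4)
  i=5: ✗ (fails at j=5)
Positions where it holds: {} → 0.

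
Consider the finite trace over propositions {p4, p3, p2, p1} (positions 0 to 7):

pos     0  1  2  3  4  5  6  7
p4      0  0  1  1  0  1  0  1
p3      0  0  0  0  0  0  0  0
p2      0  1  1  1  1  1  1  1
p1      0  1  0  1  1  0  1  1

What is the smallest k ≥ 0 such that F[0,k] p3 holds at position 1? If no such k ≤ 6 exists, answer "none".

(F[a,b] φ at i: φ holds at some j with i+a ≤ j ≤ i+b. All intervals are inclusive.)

Scan j = 1,2,… for p3:
  j=1: fails
  j=2: fails
  j=3: fails
  j=4: fails
  j=5: fails
  j=6: fails
  j=7: fails
No j in [1,7] satisfies it → none.

none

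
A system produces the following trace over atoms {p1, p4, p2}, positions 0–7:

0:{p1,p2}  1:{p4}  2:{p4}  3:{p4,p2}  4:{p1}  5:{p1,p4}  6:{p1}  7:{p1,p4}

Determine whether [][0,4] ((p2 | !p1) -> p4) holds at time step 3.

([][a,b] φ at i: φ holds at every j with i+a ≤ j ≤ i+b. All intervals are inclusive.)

Check ((p2 | !p1) -> p4) at every j in [3,7]:
  j=3: antecedent true; consequent true → ✓
  j=4: antecedent false → ✓
  j=5: antecedent false → ✓
  j=6: antecedent false → ✓
  j=7: antecedent false → ✓
All positions satisfy it → formula holds.

Yes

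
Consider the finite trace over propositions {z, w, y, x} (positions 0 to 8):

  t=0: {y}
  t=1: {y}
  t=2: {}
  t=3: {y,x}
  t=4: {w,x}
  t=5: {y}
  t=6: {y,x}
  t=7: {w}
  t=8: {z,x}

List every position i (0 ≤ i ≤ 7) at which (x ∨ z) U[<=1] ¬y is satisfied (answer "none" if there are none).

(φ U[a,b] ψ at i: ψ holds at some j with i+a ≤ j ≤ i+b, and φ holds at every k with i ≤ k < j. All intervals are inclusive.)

2, 3, 4, 6, 7

Evaluate at each i in [0,7]:
  i=0: ✗ (no rhs in [0,1])
  i=1: ✗ (lhs fails at k=1 before rhs at j=2)
  i=2: ✓ (rhs at j=2)
  i=3: ✓ (rhs at j=4; lhs holds on [3,3])
  i=4: ✓ (rhs at j=4)
  i=5: ✗ (no rhs in [5,6])
  i=6: ✓ (rhs at j=7; lhs holds on [6,6])
  i=7: ✓ (rhs at j=7)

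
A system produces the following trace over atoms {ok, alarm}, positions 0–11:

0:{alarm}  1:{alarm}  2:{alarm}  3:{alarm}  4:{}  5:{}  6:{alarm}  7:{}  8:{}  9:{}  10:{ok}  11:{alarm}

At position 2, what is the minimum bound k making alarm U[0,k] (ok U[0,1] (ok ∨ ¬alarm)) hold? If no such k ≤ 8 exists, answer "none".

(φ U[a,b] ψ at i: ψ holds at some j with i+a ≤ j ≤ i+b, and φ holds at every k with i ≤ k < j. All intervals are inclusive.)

2

Need earliest j ≥ 2 with (ok U[0,1] (ok ∨ ¬alarm)), and alarm at every k in [2,j-1].
  j=2: rhs fails.
  j=3: rhs fails.
  j=4: rhs holds; lhs holds on [2,3]. k = 2.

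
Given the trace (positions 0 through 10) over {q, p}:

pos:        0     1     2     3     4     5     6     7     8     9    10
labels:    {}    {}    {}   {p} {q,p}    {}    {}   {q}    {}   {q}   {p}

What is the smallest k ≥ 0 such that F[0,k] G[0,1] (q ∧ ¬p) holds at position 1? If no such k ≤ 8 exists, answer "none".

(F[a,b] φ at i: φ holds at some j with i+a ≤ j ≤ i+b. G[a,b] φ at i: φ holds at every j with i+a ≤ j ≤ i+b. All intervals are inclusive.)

none

Scan j = 1,2,… for G[0,1] (q ∧ ¬p):
  j=1: fails
  j=2: fails
  j=3: fails
  j=4: fails
  j=5: fails
  j=6: fails
  j=7: fails
  j=8: fails
  j=9: fails
No j in [1,9] satisfies it → none.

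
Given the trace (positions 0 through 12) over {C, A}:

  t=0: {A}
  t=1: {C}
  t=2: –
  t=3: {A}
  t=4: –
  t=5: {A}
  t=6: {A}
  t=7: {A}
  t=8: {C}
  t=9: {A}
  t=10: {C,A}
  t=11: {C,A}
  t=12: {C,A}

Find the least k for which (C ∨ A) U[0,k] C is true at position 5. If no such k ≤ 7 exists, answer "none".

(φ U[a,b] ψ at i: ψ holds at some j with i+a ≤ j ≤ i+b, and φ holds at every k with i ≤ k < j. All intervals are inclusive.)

3

Need earliest j ≥ 5 with C, and (C ∨ A) at every k in [5,j-1].
  j=5: rhs fails.
  j=6: rhs fails.
  j=7: rhs fails.
  j=8: rhs holds; lhs holds on [5,7]. k = 3.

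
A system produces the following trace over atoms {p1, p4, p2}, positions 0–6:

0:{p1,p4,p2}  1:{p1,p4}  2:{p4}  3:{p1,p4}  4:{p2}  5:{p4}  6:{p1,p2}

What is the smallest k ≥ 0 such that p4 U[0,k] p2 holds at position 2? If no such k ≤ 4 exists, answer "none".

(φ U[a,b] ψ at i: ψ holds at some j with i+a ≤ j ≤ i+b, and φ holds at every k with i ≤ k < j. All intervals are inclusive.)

2

Need earliest j ≥ 2 with p2, and p4 at every k in [2,j-1].
  j=2: rhs fails.
  j=3: rhs fails.
  j=4: rhs holds; lhs holds on [2,3]. k = 2.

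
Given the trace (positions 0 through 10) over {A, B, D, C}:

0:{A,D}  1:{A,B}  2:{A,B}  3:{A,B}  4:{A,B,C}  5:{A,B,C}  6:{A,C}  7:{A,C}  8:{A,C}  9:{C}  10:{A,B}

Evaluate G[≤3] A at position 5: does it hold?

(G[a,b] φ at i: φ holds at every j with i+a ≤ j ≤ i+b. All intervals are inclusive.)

Yes

Check A at every j in [5,8]:
  j=5: true
  j=6: true
  j=7: true
  j=8: true
All positions satisfy it → formula holds.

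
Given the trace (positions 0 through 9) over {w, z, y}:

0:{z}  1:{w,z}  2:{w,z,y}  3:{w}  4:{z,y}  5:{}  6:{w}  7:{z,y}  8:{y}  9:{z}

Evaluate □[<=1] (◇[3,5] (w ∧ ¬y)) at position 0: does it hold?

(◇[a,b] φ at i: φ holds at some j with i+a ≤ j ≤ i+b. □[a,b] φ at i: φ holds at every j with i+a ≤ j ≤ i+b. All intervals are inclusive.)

Holds

Check ◇[3,5] (w ∧ ¬y) at every j in [0,1]:
  j=0: holds (witness at 3)
  j=1: holds (witness at 6)
All positions satisfy it → formula holds.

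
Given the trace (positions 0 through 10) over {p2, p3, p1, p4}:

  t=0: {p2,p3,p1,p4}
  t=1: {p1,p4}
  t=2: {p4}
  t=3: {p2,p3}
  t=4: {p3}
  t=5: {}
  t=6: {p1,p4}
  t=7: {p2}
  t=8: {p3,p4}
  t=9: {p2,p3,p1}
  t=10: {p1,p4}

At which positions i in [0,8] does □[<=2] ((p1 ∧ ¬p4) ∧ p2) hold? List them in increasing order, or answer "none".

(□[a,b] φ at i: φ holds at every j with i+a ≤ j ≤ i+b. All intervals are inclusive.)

Evaluate at each i in [0,8]:
  i=0: ✗ (fails at j=0)
  i=1: ✗ (fails at j=1)
  i=2: ✗ (fails at j=2)
  i=3: ✗ (fails at j=3)
  i=4: ✗ (fails at j=4)
  i=5: ✗ (fails at j=5)
  i=6: ✗ (fails at j=6)
  i=7: ✗ (fails at j=7)
  i=8: ✗ (fails at j=8)

none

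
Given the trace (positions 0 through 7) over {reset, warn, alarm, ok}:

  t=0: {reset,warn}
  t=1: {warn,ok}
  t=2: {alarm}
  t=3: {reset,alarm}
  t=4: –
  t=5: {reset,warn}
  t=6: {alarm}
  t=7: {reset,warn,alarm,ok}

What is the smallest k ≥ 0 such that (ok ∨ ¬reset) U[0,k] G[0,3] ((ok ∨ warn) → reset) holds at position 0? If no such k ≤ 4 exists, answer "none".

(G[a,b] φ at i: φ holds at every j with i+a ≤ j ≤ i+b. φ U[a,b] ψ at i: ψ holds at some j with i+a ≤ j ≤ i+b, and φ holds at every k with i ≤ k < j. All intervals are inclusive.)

Need earliest j ≥ 0 with G[0,3] ((ok ∨ warn) → reset), and (ok ∨ ¬reset) at every k in [0,j-1].
  j=0: rhs fails.
  j=1: rhs fails.
  j=2: rhs holds but lhs fails at k=0.
  j=3: rhs holds but lhs fails at k=0.
  j=4: rhs holds but lhs fails at k=0.
No witness within the range → none.

none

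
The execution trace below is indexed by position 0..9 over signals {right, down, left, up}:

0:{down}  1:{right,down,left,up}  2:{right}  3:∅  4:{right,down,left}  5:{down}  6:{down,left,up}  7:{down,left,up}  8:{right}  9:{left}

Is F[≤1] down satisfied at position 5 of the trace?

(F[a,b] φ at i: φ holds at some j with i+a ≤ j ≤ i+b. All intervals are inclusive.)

True

Check down at each j in [5,6]:
  j=5: true
  j=6: true
Found at j=5 → formula holds.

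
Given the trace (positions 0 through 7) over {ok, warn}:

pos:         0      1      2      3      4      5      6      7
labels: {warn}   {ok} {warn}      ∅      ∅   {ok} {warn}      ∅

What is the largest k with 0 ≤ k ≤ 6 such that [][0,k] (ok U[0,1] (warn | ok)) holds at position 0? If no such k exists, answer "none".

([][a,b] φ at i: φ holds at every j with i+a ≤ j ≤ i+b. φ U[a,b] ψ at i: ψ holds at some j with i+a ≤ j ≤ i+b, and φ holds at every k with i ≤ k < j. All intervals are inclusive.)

(ok U[0,1] (warn | ok)) must hold from j=0 onward; find where it first fails.
  j=0: holds
  j=1: holds
  j=2: holds
  j=3: fails
Holds on [0,2], so largest k = 2.

2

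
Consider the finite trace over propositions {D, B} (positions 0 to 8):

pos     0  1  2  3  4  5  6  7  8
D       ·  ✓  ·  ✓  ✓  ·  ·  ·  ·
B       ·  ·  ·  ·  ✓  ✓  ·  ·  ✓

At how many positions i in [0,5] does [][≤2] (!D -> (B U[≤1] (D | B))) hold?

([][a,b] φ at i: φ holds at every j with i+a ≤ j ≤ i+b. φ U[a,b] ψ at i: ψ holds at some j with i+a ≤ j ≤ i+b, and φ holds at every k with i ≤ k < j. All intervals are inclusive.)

1

Evaluate at each i in [0,5]:
  i=0: ✗ (fails at j=0)
  i=1: ✗ (fails at j=2)
  i=2: ✗ (fails at j=2)
  i=3: ✓ (all of [3,5])
  i=4: ✗ (fails at j=6)
  i=5: ✗ (fails at j=6)
Positions where it holds: {3} → 1.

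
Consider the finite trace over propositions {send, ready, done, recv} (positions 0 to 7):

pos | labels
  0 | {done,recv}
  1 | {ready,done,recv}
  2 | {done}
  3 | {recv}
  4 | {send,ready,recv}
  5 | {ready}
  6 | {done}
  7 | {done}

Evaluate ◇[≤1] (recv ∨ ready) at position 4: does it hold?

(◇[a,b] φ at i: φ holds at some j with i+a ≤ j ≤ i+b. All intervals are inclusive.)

Yes

Check (recv ∨ ready) at each j in [4,5]:
  j=4: true
  j=5: true
Found at j=4 → formula holds.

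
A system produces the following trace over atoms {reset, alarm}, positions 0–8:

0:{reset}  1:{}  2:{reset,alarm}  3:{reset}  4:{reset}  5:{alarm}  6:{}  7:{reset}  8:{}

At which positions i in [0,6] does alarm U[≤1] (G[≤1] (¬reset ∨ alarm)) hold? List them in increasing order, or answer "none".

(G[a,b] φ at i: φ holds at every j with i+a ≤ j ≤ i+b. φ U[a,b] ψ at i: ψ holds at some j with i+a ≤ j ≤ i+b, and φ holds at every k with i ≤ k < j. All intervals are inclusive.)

Evaluate at each i in [0,6]:
  i=0: ✗ (lhs fails at k=0 before rhs at j=1)
  i=1: ✓ (rhs at j=1)
  i=2: ✗ (no rhs in [2,3])
  i=3: ✗ (no rhs in [3,4])
  i=4: ✗ (lhs fails at k=4 before rhs at j=5)
  i=5: ✓ (rhs at j=5)
  i=6: ✗ (no rhs in [6,7])

1, 5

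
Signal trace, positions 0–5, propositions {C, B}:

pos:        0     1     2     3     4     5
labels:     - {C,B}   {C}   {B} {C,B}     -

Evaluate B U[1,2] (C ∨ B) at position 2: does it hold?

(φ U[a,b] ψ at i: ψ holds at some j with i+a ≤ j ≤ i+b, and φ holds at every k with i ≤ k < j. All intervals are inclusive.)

Need some j in [3,4] with (C ∨ B), and B at every k in [2,j-1].
  j=3: (C ∨ B) holds, but B fails at k=2 → not this j.
  j=4: (C ∨ B) holds, but B fails at k=2 → not this j.
No j in the window works → until fails.

False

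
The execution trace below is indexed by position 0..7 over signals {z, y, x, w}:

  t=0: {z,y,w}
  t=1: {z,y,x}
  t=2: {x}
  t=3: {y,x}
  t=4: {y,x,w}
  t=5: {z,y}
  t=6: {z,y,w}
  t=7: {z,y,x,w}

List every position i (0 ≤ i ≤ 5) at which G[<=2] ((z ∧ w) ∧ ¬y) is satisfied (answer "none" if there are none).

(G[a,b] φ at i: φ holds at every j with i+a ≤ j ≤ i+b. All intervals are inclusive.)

Evaluate at each i in [0,5]:
  i=0: ✗ (fails at j=0)
  i=1: ✗ (fails at j=1)
  i=2: ✗ (fails at j=2)
  i=3: ✗ (fails at j=3)
  i=4: ✗ (fails at j=4)
  i=5: ✗ (fails at j=5)

none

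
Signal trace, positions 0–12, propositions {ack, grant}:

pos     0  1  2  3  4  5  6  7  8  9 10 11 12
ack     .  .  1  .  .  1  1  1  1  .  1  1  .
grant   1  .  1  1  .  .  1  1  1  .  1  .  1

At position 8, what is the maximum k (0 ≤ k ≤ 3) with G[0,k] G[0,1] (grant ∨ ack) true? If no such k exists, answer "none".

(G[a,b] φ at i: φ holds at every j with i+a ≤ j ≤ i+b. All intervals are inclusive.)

G[0,1] (grant ∨ ack) must hold from j=8 onward; find where it first fails.
  j=8: fails → no k works.

none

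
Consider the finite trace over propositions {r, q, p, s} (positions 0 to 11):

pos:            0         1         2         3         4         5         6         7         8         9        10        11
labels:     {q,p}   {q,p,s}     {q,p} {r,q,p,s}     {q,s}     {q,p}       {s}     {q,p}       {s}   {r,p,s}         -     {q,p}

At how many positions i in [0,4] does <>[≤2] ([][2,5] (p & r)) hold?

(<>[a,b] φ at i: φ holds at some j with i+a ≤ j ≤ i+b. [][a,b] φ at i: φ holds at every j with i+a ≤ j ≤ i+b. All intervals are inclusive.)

0

Evaluate at each i in [0,4]:
  i=0: ✗ (none in [0,2])
  i=1: ✗ (none in [1,3])
  i=2: ✗ (none in [2,4])
  i=3: ✗ (none in [3,5])
  i=4: ✗ (none in [4,6])
Positions where it holds: {} → 0.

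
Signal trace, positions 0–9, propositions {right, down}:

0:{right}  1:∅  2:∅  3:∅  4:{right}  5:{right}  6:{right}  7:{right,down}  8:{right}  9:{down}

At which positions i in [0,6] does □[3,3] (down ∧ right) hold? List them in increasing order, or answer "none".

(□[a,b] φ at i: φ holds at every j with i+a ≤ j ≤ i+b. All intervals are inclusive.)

4

Evaluate at each i in [0,6]:
  i=0: ✗ (fails at j=3)
  i=1: ✗ (fails at j=4)
  i=2: ✗ (fails at j=5)
  i=3: ✗ (fails at j=6)
  i=4: ✓ (all of [7,7])
  i=5: ✗ (fails at j=8)
  i=6: ✗ (fails at j=9)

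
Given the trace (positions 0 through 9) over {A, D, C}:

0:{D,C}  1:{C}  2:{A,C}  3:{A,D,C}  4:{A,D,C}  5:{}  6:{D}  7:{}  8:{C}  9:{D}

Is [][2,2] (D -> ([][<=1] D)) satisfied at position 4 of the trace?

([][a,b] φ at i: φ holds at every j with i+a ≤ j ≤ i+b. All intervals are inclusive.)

Check (D -> ([][<=1] D)) at every j in [6,6]:
  j=6: antecedent true; consequent fails at 7 → ✗
Fails at j=6 → formula fails.

False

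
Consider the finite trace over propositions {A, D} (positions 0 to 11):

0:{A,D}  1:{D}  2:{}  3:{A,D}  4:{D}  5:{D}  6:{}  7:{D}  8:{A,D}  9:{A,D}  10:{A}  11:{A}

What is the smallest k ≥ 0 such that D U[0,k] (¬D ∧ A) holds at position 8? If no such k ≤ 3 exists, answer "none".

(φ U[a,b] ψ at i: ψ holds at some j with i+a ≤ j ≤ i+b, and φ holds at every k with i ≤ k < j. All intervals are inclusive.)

Need earliest j ≥ 8 with (¬D ∧ A), and D at every k in [8,j-1].
  j=8: rhs fails.
  j=9: rhs fails.
  j=10: rhs holds; lhs holds on [8,9]. k = 2.

2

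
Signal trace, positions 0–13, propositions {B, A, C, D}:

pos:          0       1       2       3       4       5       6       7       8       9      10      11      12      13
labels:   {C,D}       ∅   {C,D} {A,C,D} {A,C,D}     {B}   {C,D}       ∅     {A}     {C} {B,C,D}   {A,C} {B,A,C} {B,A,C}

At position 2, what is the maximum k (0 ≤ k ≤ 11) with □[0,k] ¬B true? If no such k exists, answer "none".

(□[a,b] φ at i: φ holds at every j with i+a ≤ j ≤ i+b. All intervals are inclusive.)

¬B must hold from j=2 onward; find where it first fails.
  j=2: holds
  j=3: holds
  j=4: holds
  j=5: fails
Holds on [2,4], so largest k = 2.

2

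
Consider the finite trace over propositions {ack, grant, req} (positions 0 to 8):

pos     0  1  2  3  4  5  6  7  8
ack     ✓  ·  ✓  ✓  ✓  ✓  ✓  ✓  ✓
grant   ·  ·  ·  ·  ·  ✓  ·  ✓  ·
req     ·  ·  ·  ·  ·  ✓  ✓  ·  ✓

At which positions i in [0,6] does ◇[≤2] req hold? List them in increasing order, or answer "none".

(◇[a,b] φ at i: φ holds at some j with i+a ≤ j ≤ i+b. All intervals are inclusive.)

Evaluate at each i in [0,6]:
  i=0: ✗ (none in [0,2])
  i=1: ✗ (none in [1,3])
  i=2: ✗ (none in [2,4])
  i=3: ✓ (witness j=5)
  i=4: ✓ (witness j=5)
  i=5: ✓ (witness j=5)
  i=6: ✓ (witness j=6)

3, 4, 5, 6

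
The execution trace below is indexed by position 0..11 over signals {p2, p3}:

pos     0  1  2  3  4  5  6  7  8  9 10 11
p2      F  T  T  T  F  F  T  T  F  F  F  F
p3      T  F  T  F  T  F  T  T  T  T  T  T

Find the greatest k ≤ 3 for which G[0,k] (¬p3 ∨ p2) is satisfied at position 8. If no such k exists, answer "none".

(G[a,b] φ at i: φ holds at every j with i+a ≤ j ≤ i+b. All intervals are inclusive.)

(¬p3 ∨ p2) must hold from j=8 onward; find where it first fails.
  j=8: fails → no k works.

none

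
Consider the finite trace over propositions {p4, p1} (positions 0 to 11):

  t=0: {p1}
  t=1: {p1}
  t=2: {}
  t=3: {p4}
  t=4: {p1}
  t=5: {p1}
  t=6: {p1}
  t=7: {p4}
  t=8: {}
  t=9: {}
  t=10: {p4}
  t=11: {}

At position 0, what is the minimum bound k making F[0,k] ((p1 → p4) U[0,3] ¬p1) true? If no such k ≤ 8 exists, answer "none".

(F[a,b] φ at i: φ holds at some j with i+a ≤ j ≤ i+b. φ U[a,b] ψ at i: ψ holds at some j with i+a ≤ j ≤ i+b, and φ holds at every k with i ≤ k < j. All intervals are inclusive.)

Scan j = 0,1,… for ((p1 → p4) U[0,3] ¬p1):
  j=0: fails
  j=1: fails
  j=2: holds
First hit at j=2, so smallest k = 2-0 = 2.

2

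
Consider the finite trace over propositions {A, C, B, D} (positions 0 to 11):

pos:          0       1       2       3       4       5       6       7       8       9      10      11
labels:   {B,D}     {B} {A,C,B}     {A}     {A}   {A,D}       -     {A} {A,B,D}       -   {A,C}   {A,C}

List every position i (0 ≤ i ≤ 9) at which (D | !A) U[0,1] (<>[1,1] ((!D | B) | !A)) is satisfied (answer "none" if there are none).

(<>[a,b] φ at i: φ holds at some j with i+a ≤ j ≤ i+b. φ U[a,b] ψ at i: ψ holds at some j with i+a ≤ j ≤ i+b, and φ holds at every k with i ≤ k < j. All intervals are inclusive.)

Evaluate at each i in [0,9]:
  i=0: ✓ (rhs at j=0)
  i=1: ✓ (rhs at j=1)
  i=2: ✓ (rhs at j=2)
  i=3: ✓ (rhs at j=3)
  i=4: ✗ (lhs fails at k=4 before rhs at j=5)
  i=5: ✓ (rhs at j=5)
  i=6: ✓ (rhs at j=6)
  i=7: ✓ (rhs at j=7)
  i=8: ✓ (rhs at j=8)
  i=9: ✓ (rhs at j=9)

0, 1, 2, 3, 5, 6, 7, 8, 9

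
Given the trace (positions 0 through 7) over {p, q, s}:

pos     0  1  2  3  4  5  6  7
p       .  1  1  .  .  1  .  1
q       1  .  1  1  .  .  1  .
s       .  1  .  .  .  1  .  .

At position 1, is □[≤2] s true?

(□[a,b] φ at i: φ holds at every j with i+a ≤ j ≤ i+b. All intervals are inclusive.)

Check s at every j in [1,3]:
  j=1: true
  j=2: false
  j=3: false
Fails at j=2 → formula fails.

False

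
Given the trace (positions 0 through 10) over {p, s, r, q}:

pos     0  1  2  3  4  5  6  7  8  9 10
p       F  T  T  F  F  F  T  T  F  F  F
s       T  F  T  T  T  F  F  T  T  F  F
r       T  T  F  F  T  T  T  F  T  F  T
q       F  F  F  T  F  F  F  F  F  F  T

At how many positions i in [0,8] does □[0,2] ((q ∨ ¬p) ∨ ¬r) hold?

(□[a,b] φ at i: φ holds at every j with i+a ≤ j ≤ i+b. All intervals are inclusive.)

4

Evaluate at each i in [0,8]:
  i=0: ✗ (fails at j=1)
  i=1: ✗ (fails at j=1)
  i=2: ✓ (all of [2,4])
  i=3: ✓ (all of [3,5])
  i=4: ✗ (fails at j=6)
  i=5: ✗ (fails at j=6)
  i=6: ✗ (fails at j=6)
  i=7: ✓ (all of [7,9])
  i=8: ✓ (all of [8,10])
Positions where it holds: {2, 3, 7, 8} → 4.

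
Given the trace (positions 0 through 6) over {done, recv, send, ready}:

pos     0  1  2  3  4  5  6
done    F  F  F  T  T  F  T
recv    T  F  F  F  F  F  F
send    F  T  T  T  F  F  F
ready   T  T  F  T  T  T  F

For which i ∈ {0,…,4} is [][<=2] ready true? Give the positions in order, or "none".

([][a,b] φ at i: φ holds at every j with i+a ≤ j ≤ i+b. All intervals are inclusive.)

Evaluate at each i in [0,4]:
  i=0: ✗ (fails at j=2)
  i=1: ✗ (fails at j=2)
  i=2: ✗ (fails at j=2)
  i=3: ✓ (all of [3,5])
  i=4: ✗ (fails at j=6)

3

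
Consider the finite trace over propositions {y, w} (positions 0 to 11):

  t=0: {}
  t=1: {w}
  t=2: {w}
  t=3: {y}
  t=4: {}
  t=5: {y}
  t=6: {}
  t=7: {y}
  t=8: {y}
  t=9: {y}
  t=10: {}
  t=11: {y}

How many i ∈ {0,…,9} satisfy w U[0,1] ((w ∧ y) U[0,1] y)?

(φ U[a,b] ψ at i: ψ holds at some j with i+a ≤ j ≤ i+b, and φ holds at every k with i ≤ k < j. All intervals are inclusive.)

6

Evaluate at each i in [0,9]:
  i=0: ✗ (no rhs in [0,1])
  i=1: ✗ (no rhs in [1,2])
  i=2: ✓ (rhs at j=3; lhs holds on [2,2])
  i=3: ✓ (rhs at j=3)
  i=4: ✗ (lhs fails at k=4 before rhs at j=5)
  i=5: ✓ (rhs at j=5)
  i=6: ✗ (lhs fails at k=6 before rhs at j=7)
  i=7: ✓ (rhs at j=7)
  i=8: ✓ (rhs at j=8)
  i=9: ✓ (rhs at j=9)
Positions where it holds: {2, 3, 5, 7, 8, 9} → 6.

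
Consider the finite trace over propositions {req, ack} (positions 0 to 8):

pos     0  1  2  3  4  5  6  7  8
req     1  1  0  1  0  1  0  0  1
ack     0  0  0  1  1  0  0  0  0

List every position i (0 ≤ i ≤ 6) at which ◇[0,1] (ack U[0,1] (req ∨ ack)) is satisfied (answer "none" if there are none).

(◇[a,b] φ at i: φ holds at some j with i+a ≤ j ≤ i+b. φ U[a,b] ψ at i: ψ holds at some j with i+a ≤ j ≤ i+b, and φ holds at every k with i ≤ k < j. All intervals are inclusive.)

Evaluate at each i in [0,6]:
  i=0: ✓ (witness j=0)
  i=1: ✓ (witness j=1)
  i=2: ✓ (witness j=3)
  i=3: ✓ (witness j=3)
  i=4: ✓ (witness j=4)
  i=5: ✓ (witness j=5)
  i=6: ✗ (none in [6,7])

0, 1, 2, 3, 4, 5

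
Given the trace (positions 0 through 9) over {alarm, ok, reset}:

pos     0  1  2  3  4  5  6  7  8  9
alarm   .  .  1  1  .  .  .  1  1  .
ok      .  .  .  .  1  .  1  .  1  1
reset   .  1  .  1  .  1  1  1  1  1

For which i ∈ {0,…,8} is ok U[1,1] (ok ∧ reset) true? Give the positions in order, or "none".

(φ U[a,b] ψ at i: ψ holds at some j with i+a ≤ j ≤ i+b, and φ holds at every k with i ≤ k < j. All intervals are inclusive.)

Evaluate at each i in [0,8]:
  i=0: ✗ (no rhs in [1,1])
  i=1: ✗ (no rhs in [2,2])
  i=2: ✗ (no rhs in [3,3])
  i=3: ✗ (no rhs in [4,4])
  i=4: ✗ (no rhs in [5,5])
  i=5: ✗ (lhs fails at k=5 before rhs at j=6)
  i=6: ✗ (no rhs in [7,7])
  i=7: ✗ (lhs fails at k=7 before rhs at j=8)
  i=8: ✓ (rhs at j=9; lhs holds on [8,8])

8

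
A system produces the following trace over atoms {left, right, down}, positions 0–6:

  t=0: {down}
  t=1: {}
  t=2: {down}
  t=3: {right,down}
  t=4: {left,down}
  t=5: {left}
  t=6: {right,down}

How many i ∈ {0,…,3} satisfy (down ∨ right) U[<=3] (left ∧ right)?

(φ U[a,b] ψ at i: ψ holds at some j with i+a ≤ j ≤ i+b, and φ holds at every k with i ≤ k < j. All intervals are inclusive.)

0

Evaluate at each i in [0,3]:
  i=0: ✗ (no rhs in [0,3])
  i=1: ✗ (no rhs in [1,4])
  i=2: ✗ (no rhs in [2,5])
  i=3: ✗ (no rhs in [3,6])
Positions where it holds: {} → 0.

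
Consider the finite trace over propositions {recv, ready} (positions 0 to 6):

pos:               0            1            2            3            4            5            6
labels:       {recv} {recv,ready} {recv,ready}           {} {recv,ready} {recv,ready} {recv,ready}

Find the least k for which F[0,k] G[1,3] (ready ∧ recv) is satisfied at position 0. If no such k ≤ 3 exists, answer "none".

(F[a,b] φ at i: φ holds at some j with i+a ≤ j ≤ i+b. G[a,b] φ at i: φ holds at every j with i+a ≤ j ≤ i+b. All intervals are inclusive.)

3

Scan j = 0,1,… for G[1,3] (ready ∧ recv):
  j=0: fails
  j=1: fails
  j=2: fails
  j=3: holds
First hit at j=3, so smallest k = 3-0 = 3.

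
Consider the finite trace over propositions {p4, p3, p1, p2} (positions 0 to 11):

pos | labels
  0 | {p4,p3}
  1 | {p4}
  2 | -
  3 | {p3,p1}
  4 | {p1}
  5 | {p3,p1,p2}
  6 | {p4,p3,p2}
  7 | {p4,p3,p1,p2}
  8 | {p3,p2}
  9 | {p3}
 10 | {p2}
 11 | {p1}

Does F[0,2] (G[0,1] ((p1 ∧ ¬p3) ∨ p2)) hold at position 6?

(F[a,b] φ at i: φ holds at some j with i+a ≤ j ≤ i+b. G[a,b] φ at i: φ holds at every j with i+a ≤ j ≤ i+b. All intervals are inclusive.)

Check G[0,1] ((p1 ∧ ¬p3) ∨ p2) at each j in [6,8]:
  j=6: holds on [6,7]
  j=7: holds on [7,8]
  j=8: fails at 9
Found at j=6 → formula holds.

Holds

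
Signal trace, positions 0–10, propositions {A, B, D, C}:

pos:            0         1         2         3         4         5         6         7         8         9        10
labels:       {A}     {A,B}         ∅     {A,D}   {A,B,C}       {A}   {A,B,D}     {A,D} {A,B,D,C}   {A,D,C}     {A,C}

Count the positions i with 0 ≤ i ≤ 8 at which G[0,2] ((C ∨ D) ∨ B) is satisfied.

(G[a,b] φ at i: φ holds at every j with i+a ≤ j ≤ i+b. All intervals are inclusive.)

3

Evaluate at each i in [0,8]:
  i=0: ✗ (fails at j=0)
  i=1: ✗ (fails at j=2)
  i=2: ✗ (fails at j=2)
  i=3: ✗ (fails at j=5)
  i=4: ✗ (fails at j=5)
  i=5: ✗ (fails at j=5)
  i=6: ✓ (all of [6,8])
  i=7: ✓ (all of [7,9])
  i=8: ✓ (all of [8,10])
Positions where it holds: {6, 7, 8} → 3.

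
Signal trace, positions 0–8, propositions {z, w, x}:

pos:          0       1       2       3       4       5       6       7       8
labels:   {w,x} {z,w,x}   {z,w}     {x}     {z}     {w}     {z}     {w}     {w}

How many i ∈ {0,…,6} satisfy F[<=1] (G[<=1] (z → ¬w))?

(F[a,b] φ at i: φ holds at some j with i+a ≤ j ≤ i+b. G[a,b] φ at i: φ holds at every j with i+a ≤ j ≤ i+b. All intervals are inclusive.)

5

Evaluate at each i in [0,6]:
  i=0: ✗ (none in [0,1])
  i=1: ✗ (none in [1,2])
  i=2: ✓ (witness j=3)
  i=3: ✓ (witness j=3)
  i=4: ✓ (witness j=4)
  i=5: ✓ (witness j=5)
  i=6: ✓ (witness j=6)
Positions where it holds: {2, 3, 4, 5, 6} → 5.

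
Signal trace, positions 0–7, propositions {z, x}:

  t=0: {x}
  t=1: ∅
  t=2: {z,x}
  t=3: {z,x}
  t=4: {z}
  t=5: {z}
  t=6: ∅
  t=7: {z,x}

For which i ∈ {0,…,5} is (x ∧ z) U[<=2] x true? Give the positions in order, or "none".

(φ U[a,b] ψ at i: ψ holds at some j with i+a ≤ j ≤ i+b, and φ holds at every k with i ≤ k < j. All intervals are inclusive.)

0, 2, 3

Evaluate at each i in [0,5]:
  i=0: ✓ (rhs at j=0)
  i=1: ✗ (lhs fails at k=1 before rhs at j=2)
  i=2: ✓ (rhs at j=2)
  i=3: ✓ (rhs at j=3)
  i=4: ✗ (no rhs in [4,6])
  i=5: ✗ (lhs fails at k=5 before rhs at j=7)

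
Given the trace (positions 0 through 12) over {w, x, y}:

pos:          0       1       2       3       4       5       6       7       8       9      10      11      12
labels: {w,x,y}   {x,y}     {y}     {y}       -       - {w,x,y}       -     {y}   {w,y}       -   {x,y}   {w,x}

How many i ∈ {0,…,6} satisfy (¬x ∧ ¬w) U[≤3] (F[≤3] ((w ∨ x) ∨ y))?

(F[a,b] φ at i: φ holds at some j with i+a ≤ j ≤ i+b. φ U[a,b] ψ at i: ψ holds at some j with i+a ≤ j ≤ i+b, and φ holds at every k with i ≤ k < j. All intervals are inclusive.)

7

Evaluate at each i in [0,6]:
  i=0: ✓ (rhs at j=0)
  i=1: ✓ (rhs at j=1)
  i=2: ✓ (rhs at j=2)
  i=3: ✓ (rhs at j=3)
  i=4: ✓ (rhs at j=4)
  i=5: ✓ (rhs at j=5)
  i=6: ✓ (rhs at j=6)
Positions where it holds: {0, 1, 2, 3, 4, 5, 6} → 7.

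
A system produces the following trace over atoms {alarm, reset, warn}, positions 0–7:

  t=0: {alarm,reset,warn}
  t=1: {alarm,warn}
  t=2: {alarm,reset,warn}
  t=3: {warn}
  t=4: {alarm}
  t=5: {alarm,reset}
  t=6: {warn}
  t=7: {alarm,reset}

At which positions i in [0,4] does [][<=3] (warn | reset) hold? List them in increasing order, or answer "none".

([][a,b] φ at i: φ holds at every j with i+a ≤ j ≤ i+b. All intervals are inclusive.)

0

Evaluate at each i in [0,4]:
  i=0: ✓ (all of [0,3])
  i=1: ✗ (fails at j=4)
  i=2: ✗ (fails at j=4)
  i=3: ✗ (fails at j=4)
  i=4: ✗ (fails at j=4)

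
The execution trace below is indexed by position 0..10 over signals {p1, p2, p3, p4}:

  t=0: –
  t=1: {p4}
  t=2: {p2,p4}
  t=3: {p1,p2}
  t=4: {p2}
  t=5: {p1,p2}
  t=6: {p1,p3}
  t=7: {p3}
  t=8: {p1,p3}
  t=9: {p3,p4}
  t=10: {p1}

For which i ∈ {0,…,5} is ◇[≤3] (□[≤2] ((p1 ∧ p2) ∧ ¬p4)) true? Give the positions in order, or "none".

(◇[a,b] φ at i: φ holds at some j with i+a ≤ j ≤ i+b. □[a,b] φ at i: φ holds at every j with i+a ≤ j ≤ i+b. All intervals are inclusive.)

none

Evaluate at each i in [0,5]:
  i=0: ✗ (none in [0,3])
  i=1: ✗ (none in [1,4])
  i=2: ✗ (none in [2,5])
  i=3: ✗ (none in [3,6])
  i=4: ✗ (none in [4,7])
  i=5: ✗ (none in [5,8])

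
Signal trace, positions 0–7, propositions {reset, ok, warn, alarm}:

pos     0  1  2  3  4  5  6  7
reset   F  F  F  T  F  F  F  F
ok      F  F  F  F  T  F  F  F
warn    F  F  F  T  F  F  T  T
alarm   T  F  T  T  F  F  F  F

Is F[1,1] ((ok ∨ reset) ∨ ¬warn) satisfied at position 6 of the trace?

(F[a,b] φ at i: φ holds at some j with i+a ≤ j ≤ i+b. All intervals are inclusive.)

Does not hold

Check ((ok ∨ reset) ∨ ¬warn) at each j in [7,7]:
  j=7: false
No position in the window satisfies it → formula fails.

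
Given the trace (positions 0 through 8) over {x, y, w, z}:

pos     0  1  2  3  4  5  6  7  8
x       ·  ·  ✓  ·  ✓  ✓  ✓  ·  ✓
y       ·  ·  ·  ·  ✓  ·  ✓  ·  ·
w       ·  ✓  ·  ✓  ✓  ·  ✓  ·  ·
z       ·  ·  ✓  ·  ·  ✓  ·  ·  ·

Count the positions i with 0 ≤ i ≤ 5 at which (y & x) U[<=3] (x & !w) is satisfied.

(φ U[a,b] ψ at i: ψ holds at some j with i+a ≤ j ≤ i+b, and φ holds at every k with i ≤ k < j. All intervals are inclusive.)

3

Evaluate at each i in [0,5]:
  i=0: ✗ (lhs fails at k=0 before rhs at j=2)
  i=1: ✗ (lhs fails at k=1 before rhs at j=2)
  i=2: ✓ (rhs at j=2)
  i=3: ✗ (lhs fails at k=3 before rhs at j=5)
  i=4: ✓ (rhs at j=5; lhs holds on [4,4])
  i=5: ✓ (rhs at j=5)
Positions where it holds: {2, 4, 5} → 3.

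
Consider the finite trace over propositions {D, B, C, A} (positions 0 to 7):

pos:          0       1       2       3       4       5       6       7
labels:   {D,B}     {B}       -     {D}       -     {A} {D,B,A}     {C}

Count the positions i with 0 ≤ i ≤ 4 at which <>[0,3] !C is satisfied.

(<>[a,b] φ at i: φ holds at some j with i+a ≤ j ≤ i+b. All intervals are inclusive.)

Evaluate at each i in [0,4]:
  i=0: ✓ (witness j=0)
  i=1: ✓ (witness j=1)
  i=2: ✓ (witness j=2)
  i=3: ✓ (witness j=3)
  i=4: ✓ (witness j=4)
Positions where it holds: {0, 1, 2, 3, 4} → 5.

5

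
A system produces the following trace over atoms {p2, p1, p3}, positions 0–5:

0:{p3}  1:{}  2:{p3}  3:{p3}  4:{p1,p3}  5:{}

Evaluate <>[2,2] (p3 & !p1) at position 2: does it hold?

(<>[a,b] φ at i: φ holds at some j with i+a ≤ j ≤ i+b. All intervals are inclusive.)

No

Check (p3 & !p1) at each j in [4,4]:
  j=4: false
No position in the window satisfies it → formula fails.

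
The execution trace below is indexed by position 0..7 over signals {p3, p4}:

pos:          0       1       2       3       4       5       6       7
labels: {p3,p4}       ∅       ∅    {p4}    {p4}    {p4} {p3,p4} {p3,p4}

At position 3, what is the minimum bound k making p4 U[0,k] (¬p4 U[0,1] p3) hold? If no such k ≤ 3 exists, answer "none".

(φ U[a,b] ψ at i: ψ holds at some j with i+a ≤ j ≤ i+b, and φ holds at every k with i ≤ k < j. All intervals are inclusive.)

Need earliest j ≥ 3 with (¬p4 U[0,1] p3), and p4 at every k in [3,j-1].
  j=3: rhs fails.
  j=4: rhs fails.
  j=5: rhs fails.
  j=6: rhs holds; lhs holds on [3,5]. k = 3.

3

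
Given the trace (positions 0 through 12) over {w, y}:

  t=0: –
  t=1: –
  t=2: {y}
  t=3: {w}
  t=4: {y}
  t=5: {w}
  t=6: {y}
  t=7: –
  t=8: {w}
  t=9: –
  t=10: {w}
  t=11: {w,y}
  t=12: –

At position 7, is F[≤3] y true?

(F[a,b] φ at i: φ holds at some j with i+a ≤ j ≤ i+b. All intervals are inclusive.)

False

Check y at each j in [7,10]:
  j=7: false
  j=8: false
  j=9: false
  j=10: false
No position in the window satisfies it → formula fails.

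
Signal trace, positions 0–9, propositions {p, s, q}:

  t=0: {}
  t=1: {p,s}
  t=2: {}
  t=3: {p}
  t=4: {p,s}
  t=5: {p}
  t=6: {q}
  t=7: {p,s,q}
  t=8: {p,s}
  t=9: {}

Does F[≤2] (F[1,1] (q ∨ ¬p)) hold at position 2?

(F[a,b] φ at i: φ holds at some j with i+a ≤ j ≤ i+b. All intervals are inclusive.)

False

Check F[1,1] (q ∨ ¬p) at each j in [2,4]:
  j=2: fails (none in [3,3])
  j=3: fails (none in [4,4])
  j=4: fails (none in [5,5])
No position in the window satisfies it → formula fails.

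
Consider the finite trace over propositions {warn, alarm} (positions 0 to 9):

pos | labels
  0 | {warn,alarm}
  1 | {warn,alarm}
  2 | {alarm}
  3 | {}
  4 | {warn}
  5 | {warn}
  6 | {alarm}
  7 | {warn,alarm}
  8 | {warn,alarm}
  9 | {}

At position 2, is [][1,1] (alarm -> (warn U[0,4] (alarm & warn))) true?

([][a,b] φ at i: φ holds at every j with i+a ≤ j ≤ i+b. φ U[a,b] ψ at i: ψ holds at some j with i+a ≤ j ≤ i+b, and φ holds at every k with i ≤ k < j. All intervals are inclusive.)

Check (alarm -> (warn U[0,4] (alarm & warn))) at every j in [3,3]:
  j=3: antecedent false → ✓
All positions satisfy it → formula holds.

True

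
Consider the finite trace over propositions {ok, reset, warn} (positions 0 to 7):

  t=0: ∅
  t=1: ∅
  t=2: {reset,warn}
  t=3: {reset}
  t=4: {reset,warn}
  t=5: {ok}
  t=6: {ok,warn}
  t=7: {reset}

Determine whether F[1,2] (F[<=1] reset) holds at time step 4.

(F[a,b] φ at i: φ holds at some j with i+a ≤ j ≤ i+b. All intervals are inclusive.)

Check F[<=1] reset at each j in [5,6]:
  j=5: fails (none in [5,6])
  j=6: holds (witness at 7)
Found at j=6 → formula holds.

True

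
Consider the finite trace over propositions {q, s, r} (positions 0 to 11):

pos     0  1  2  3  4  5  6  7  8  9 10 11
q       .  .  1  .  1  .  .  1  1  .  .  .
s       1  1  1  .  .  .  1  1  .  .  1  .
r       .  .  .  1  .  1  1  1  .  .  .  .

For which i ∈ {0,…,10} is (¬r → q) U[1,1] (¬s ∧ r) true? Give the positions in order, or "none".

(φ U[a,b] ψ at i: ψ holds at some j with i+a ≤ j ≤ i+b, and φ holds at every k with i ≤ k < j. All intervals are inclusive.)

Evaluate at each i in [0,10]:
  i=0: ✗ (no rhs in [1,1])
  i=1: ✗ (no rhs in [2,2])
  i=2: ✓ (rhs at j=3; lhs holds on [2,2])
  i=3: ✗ (no rhs in [4,4])
  i=4: ✓ (rhs at j=5; lhs holds on [4,4])
  i=5: ✗ (no rhs in [6,6])
  i=6: ✗ (no rhs in [7,7])
  i=7: ✗ (no rhs in [8,8])
  i=8: ✗ (no rhs in [9,9])
  i=9: ✗ (no rhs in [10,10])
  i=10: ✗ (no rhs in [11,11])

2, 4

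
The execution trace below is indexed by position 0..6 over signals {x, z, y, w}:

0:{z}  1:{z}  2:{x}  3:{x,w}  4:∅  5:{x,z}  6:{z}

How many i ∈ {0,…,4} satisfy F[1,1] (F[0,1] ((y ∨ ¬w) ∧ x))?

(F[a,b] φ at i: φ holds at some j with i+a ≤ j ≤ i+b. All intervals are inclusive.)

4

Evaluate at each i in [0,4]:
  i=0: ✓ (witness j=1)
  i=1: ✓ (witness j=2)
  i=2: ✗ (none in [3,3])
  i=3: ✓ (witness j=4)
  i=4: ✓ (witness j=5)
Positions where it holds: {0, 1, 3, 4} → 4.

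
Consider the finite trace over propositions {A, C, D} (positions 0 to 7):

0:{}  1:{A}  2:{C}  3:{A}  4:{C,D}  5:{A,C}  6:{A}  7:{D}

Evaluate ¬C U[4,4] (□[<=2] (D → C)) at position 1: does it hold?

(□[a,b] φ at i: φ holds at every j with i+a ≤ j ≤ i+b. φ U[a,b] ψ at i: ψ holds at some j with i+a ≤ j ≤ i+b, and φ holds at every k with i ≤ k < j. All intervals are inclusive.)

False

Need some j in [5,5] with □[<=2] (D → C), and ¬C at every k in [1,j-1].
  j=5: □[<=2] (D → C) — fails at 7.
No j in the window works → until fails.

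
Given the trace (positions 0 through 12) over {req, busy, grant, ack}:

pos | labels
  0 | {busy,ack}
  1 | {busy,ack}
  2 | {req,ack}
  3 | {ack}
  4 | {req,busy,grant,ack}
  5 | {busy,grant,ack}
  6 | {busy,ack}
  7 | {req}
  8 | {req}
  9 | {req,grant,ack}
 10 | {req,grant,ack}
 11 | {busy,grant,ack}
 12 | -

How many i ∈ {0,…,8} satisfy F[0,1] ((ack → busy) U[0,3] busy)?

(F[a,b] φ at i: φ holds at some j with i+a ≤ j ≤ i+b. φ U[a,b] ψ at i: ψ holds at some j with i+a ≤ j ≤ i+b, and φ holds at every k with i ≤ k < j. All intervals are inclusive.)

6

Evaluate at each i in [0,8]:
  i=0: ✓ (witness j=0)
  i=1: ✓ (witness j=1)
  i=2: ✗ (none in [2,3])
  i=3: ✓ (witness j=4)
  i=4: ✓ (witness j=4)
  i=5: ✓ (witness j=5)
  i=6: ✓ (witness j=6)
  i=7: ✗ (none in [7,8])
  i=8: ✗ (none in [8,9])
Positions where it holds: {0, 1, 3, 4, 5, 6} → 6.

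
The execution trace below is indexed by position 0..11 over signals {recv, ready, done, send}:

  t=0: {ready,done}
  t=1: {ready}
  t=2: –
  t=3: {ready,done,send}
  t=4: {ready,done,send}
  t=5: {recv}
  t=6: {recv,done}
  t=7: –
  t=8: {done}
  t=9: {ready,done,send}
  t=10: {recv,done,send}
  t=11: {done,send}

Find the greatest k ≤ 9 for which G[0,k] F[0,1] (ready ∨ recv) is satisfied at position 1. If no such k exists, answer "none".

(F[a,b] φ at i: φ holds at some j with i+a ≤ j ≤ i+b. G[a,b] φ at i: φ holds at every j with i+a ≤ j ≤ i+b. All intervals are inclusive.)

5

F[0,1] (ready ∨ recv) must hold from j=1 onward; find where it first fails.
  j=1: holds
  j=2: holds
  j=3: holds
  j=4: holds
  j=5: holds
  j=6: holds
  j=7: fails
Holds on [1,6], so largest k = 5.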